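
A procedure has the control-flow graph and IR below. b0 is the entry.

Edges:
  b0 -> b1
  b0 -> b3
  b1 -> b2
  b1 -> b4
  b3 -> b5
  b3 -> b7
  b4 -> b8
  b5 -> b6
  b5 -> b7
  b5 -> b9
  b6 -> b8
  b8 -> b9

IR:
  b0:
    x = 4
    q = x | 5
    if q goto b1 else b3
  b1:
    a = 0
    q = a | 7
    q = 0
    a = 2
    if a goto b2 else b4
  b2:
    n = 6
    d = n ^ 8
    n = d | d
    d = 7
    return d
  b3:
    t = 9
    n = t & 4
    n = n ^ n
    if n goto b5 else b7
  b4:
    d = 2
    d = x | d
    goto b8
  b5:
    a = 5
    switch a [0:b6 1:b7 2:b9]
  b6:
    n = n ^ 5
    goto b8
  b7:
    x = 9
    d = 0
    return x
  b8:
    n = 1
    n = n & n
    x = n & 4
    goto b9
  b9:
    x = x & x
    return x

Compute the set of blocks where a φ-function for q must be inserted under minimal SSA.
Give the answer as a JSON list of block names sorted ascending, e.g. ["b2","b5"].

Answer: ["b8", "b9"]

Working:
idom tree: b1←b0 b2←b1 b3←b0 b4←b1 b5←b3 b6←b5 b7←b3 b8←b0 b9←b0
Dom∩ at merges:
  b7: preds {b3,b5}: {b0,b3} ∩ {b0,b3,b5} = {b0,b3}; idom=b3
  b8: preds {b4,b6}: {b0,b1,b4} ∩ {b0,b3,b5,b6} = {b0}; idom=b0
  b9: preds {b5,b8}: {b0,b3,b5} ∩ {b0,b8} = {b0}; idom=b0

DF walk-up:
  join b7 pred b3: · stop@b3
  join b7 pred b5: b5 stop@b3
  join b8 pred b4: b4→b1 stop@b0
  join b8 pred b6: b6→b5→b3 stop@b0
  join b9 pred b5: b5→b3 stop@b0
  join b9 pred b8: b8 stop@b0
  DF(b0)=∅
  DF(b1)={b8}
  DF(b2)=∅
  DF(b3)={b8,b9}
  DF(b4)={b8}
  DF(b5)={b7,b8,b9}
  DF(b6)={b8}
  DF(b7)=∅
  DF(b8)={b9}
  DF(b9)=∅

φ for q: defs {b0,b1}
  DF⁺ = {b8,b9}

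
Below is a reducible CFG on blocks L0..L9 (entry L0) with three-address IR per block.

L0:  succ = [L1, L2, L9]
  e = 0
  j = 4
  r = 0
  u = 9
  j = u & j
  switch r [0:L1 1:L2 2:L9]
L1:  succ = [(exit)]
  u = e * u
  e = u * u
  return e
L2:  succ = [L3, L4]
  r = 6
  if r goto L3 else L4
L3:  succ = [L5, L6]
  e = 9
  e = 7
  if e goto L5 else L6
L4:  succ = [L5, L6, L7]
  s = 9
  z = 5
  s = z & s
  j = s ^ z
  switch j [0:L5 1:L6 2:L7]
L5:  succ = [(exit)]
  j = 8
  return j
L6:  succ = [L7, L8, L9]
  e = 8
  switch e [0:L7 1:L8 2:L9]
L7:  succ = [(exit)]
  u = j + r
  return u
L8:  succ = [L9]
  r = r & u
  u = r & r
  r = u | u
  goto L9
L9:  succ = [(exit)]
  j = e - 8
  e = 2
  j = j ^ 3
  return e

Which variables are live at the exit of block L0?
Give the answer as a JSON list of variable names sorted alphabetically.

Answer: ["e", "j", "u"]

Derivation:
Block summaries:
  L0 def {e,j,r,u} use ∅
  L1 def {e,u} use {e,u}
  L2 def {r} use ∅
  L3 def {e} use ∅
  L4 def {j,s,z} use ∅
  L5 def {j} use ∅
  L6 def {e} use ∅
  L7 def {u} use {j,r}
  L8 def {r,u} use {r,u}
  L9 def {e,j} use {e}

Liveness:
  L0 li=∅ lo={e,j,u}
  L1 li={e,u} lo=∅
  L2 li={j,u} lo={j,r,u}
  L3 li={j,r,u} lo={j,r,u}
  L4 li={r,u} lo={j,r,u}
  L5 li=∅ lo=∅
  L6 li={j,r,u} lo={e,j,r,u}
  L7 li={j,r} lo=∅
  L8 li={e,r,u} lo={e}
  L9 li={e} lo=∅

live-out(L0) = ["e", "j", "u"]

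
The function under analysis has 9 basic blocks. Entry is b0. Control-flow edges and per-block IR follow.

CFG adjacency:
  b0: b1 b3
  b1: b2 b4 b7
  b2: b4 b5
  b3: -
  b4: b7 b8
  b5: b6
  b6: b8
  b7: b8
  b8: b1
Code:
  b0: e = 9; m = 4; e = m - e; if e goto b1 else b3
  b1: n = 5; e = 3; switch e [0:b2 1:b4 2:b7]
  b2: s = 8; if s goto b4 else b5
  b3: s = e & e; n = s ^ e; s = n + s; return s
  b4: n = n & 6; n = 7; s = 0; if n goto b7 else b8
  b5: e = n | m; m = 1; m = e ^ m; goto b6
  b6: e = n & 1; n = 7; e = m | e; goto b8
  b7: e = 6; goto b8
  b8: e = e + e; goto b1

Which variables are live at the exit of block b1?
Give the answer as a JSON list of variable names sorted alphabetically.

def/use:
  b0 def {e,m} use ∅
  b1 def {e,n} use ∅
  b2 def {s} use ∅
  b3 def {n,s} use {e}
  b4 def {n,s} use {n}
  b5 def {e,m} use {m,n}
  b6 def {e,n} use {m,n}
  b7 def {e} use ∅
  b8 def {e} use {e}

Live sets:
  live b0: ∅→{e,m}
  live b1: {m}→{e,m,n}
  live b2: {e,m,n}→{e,m,n}
  live b3: {e}→∅
  live b4: {e,m,n}→{e,m}
  live b5: {m,n}→{m,n}
  live b6: {m,n}→{e,m}
  live b7: {m}→{e,m}
  live b8: {e,m}→{m}

live-out(b1) = ["e", "m", "n"]

Answer: ["e", "m", "n"]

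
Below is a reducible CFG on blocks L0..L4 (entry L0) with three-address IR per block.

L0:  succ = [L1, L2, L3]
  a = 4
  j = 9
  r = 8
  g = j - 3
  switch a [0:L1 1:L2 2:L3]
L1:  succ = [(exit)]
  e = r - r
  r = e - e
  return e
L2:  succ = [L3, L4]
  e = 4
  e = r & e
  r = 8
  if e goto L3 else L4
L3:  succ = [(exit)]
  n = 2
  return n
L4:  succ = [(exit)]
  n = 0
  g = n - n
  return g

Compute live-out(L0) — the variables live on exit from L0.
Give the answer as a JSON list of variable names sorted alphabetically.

def/use:
  L0: {a,g,j,r} / ∅
  L1: {e,r} / {r}
  L2: {e,r} / {r}
  L3: {n} / ∅
  L4: {g,n} / ∅

Live sets:
  live L0: ∅→{r}
  live L1: {r}→∅
  live L2: {r}→∅
  live L3: ∅→∅
  live L4: ∅→∅

live-out(L0) = ["r"]

Answer: ["r"]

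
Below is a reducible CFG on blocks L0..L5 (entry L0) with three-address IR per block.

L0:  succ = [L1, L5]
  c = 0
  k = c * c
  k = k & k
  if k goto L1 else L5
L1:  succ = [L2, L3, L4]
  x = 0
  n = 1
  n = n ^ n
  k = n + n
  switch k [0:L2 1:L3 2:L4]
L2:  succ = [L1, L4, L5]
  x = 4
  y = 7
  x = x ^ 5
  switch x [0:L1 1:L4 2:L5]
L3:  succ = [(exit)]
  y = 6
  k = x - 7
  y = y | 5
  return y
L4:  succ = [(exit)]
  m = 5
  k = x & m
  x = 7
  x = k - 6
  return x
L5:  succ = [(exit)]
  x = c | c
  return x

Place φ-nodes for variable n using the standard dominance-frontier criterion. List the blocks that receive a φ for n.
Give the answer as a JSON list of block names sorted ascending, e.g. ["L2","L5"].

Answer: ["L1", "L5"]

Working:
idom tree: L1←L0 L2←L1 L3←L1 L4←L1 L5←L0
Join-block Dom:
  L1: preds {L0,L2}: {L0} ∩ {L0,L1,L2} = {L0}; idom=L0
  L4: preds {L1,L2}: {L0,L1} ∩ {L0,L1,L2} = {L0,L1}; idom=L1
  L5: preds {L0,L2}: {L0} ∩ {L0,L1,L2} = {L0}; idom=L0

DF derivation:
  join L1 pred L0: · stop@L0
  join L1 pred L2: L2→L1 stop@L0
  join L4 pred L1: · stop@L1
  join L4 pred L2: L2 stop@L1
  join L5 pred L0: · stop@L0
  join L5 pred L2: L2→L1 stop@L0
  DF(L0)=∅
  DF(L1)={L1,L5}
  DF(L2)={L1,L4,L5}
  DF(L3)=∅
  DF(L4)=∅
  DF(L5)=∅

φ for n: defs {L1}
  DF⁺ = {L1,L5}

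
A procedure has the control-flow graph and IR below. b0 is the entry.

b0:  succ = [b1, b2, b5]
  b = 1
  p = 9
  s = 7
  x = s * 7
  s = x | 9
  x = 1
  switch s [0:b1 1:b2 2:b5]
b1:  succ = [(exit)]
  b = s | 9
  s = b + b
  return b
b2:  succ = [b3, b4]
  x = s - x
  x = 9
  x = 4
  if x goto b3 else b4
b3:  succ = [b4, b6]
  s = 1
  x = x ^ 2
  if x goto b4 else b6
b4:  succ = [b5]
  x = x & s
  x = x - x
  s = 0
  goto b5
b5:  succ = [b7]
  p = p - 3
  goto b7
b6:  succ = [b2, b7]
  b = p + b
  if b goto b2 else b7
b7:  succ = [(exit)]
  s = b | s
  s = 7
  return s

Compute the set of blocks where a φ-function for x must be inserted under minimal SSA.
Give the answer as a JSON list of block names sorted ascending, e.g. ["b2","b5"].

Answer: ["b2", "b4", "b5", "b7"]

Analysis:
idom tree: b1←b0 b2←b0 b3←b2 b4←b2 b5←b0 b6←b3 b7←b0
Dom∩ at merges:
  b2: preds {b0,b6}: {b0} ∩ {b0,b2,b3,b6} = {b0}; idom=b0
  b4: preds {b2,b3}: {b0,b2} ∩ {b0,b2,b3} = {b0,b2}; idom=b2
  b5: preds {b0,b4}: {b0} ∩ {b0,b2,b4} = {b0}; idom=b0
  b7: preds {b5,b6}: {b0,b5} ∩ {b0,b2,b3,b6} = {b0}; idom=b0

DF derivation:
  b2←b0: walk · to b0
  b2←b6: walk b6→b3→b2 to b0
  b4←b2: walk · to b2
  b4←b3: walk b3 to b2
  b5←b0: walk · to b0
  b5←b4: walk b4→b2 to b0
  b7←b5: walk b5 to b0
  b7←b6: walk b6→b3→b2 to b0
  b0: DF=∅
  b1: DF=∅
  b2: DF={b2,b5,b7}
  b3: DF={b2,b4,b7}
  b4: DF={b5}
  b5: DF={b7}
  b6: DF={b2,b7}
  b7: DF=∅

φ for x: defs {b0,b2,b3,b4}
  DF⁺ = {b2,b4,b5,b7}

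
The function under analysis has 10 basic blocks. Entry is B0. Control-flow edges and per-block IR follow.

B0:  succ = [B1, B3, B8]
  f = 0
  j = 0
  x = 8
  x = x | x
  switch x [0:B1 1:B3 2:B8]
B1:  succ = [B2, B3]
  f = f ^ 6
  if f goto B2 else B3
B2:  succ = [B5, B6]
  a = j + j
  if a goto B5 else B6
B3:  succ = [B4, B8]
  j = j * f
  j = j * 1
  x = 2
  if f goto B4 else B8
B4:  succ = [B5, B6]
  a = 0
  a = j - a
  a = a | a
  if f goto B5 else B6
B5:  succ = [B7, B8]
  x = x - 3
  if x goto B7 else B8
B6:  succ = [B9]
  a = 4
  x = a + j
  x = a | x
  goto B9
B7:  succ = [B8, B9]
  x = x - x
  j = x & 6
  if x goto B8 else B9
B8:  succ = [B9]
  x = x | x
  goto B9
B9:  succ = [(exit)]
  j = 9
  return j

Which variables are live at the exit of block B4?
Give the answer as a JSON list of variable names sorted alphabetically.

Answer: ["j", "x"]

Derivation:
Per-block:
  B0: {f,j,x} / ∅
  B1: {f} / {f}
  B2: {a} / {j}
  B3: {j,x} / {f,j}
  B4: {a} / {f,j}
  B5: {x} / {x}
  B6: {a,x} / {j}
  B7: {j,x} / {x}
  B8: {x} / {x}
  B9: {j} / ∅

Liveness:
  live B0: ∅→{f,j,x}
  live B1: {f,j,x}→{f,j,x}
  live B2: {j,x}→{j,x}
  live B3: {f,j}→{f,j,x}
  live B4: {f,j,x}→{j,x}
  live B5: {x}→{x}
  live B6: {j}→∅
  live B7: {x}→{x}
  live B8: {x}→∅
  live B9: ∅→∅

live-out(B4) = ["j", "x"]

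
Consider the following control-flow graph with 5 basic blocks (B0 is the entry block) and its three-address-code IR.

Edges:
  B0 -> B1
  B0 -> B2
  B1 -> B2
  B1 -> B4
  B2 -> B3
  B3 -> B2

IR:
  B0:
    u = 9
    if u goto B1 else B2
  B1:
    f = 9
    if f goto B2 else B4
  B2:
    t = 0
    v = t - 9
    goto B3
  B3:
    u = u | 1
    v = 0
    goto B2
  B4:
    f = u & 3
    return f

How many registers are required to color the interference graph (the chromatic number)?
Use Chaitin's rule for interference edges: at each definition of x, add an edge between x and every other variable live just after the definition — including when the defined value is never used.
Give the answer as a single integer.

Block summaries:
  B0 def {u} use ∅
  B1 def {f} use ∅
  B2 def {t,v} use ∅
  B3 def {u,v} use {u}
  B4 def {f} use {u}

Backward fixpoint:
  live B0: ∅→{u}
  live B1: {u}→{u}
  live B2: {u}→{u}
  live B3: {u}→{u}
  live B4: {u}→∅

Interference:
  f — {u}
  t — {u}
  u — {f,t,v}
  v — {u}

Registers:
  clique {f,u} ⇒ need ≥ 2
  assign f→c1 t→c1 u→c0 v→c1 — no edge inside a register ⇒ χ ≤ 2
  χ = 2

Answer: 2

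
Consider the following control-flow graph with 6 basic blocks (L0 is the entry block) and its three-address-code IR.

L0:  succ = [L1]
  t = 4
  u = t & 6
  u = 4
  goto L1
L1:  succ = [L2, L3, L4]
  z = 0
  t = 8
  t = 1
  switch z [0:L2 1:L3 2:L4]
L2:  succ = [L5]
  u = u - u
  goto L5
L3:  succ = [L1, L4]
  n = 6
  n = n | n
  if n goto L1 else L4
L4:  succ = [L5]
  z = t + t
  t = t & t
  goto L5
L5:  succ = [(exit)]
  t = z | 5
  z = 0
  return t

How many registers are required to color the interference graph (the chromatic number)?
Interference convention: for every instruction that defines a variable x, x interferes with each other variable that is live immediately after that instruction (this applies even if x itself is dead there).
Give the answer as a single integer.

Block summaries:
  L0 def {t,u} use ∅
  L1 def {t,z} use ∅
  L2 def {u} use {u}
  L3 def {n} use ∅
  L4 def {t,z} use {t}
  L5 def {t,z} use {z}

Liveness:
  live L0: ∅→{u}
  live L1: {u}→{t,u,z}
  live L2: {u,z}→{z}
  live L3: {t,u}→{t,u}
  live L4: {t}→{z}
  live L5: {z}→∅

Interfere edges:
  n↔{t,u}
  t↔{n,u,z}
  u↔{n,t,z}
  z↔{t,u}

Registers:
  {n,t,u} pairwise interfere (3-clique) ⇒ χ ≥ 3
  3-colouring: R0={t}  R1={u}  R2={n,z}
  χ = 3

Answer: 3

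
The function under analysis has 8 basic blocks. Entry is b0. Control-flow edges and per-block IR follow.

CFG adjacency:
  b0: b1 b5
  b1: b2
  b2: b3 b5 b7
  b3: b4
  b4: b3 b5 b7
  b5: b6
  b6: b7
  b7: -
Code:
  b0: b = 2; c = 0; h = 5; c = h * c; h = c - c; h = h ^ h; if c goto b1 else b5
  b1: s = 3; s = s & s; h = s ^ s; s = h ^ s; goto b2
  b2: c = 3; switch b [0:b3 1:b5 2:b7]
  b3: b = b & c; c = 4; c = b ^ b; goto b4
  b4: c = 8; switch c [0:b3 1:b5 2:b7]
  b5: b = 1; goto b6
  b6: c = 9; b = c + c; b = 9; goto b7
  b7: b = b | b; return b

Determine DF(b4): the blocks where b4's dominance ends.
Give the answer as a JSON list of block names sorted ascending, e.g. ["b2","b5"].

idom tree: b1←b0 b2←b1 b3←b2 b4←b3 b5←b0 b6←b5 b7←b0
Dom at joins:
  b3: preds {b2,b4}: {b0,b1,b2} ∩ {b0,b1,b2,b3,b4} = {b0,b1,b2}; idom=b2
  b5: preds {b0,b2,b4}: {b0} ∩ {b0,b1,b2} ∩ {b0,b1,b2,b3,b4} = {b0}; idom=b0
  b7: preds {b2,b4,b6}: {b0,b1,b2} ∩ {b0,b1,b2,b3,b4} ∩ {b0,b5,b6} = {b0}; idom=b0

DF derivation:
  join b3 pred b2: · stop@b2
  join b3 pred b4: b4→b3 stop@b2
  join b5 pred b0: · stop@b0
  join b5 pred b2: b2→b1 stop@b0
  join b5 pred b4: b4→b3→b2→b1 stop@b0
  join b7 pred b2: b2→b1 stop@b0
  join b7 pred b4: b4→b3→b2→b1 stop@b0
  join b7 pred b6: b6→b5 stop@b0
  b0 → ∅
  b1 → {b5,b7}
  b2 → {b5,b7}
  b3 → {b3,b5,b7}
  b4 → {b3,b5,b7}
  b5 → {b7}
  b6 → {b7}
  b7 → ∅

DF(b4) = ["b3", "b5", "b7"]

Answer: ["b3", "b5", "b7"]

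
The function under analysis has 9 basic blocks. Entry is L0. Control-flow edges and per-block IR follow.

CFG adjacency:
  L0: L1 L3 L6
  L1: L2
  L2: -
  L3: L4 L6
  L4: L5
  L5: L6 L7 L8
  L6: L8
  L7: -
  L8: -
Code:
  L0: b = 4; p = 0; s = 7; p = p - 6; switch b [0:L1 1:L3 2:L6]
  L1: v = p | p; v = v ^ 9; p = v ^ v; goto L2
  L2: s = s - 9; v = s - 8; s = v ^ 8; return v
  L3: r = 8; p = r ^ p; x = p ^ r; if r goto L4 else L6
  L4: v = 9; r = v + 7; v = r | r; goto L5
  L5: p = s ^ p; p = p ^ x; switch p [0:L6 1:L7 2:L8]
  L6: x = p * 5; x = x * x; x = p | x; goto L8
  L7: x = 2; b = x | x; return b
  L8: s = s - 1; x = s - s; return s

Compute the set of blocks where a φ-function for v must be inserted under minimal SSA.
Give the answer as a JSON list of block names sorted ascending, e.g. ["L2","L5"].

Answer: ["L6", "L8"]

Working:
idom tree: L1←L0 L2←L1 L3←L0 L4←L3 L5←L4 L6←L0 L7←L5 L8←L0
Dom at joins:
  L6: preds {L0,L3,L5}: {L0} ∩ {L0,L3} ∩ {L0,L3,L4,L5} = {L0}; idom=L0
  L8: preds {L5,L6}: {L0,L3,L4,L5} ∩ {L0,L6} = {L0}; idom=L0

Frontier:
  L6←L0: walk · to L0
  L6←L3: walk L3 to L0
  L6←L5: walk L5→L4→L3 to L0
  L8←L5: walk L5→L4→L3 to L0
  L8←L6: walk L6 to L0
  DF(L0)=∅
  DF(L1)=∅
  DF(L2)=∅
  DF(L3)={L6,L8}
  DF(L4)={L6,L8}
  DF(L5)={L6,L8}
  DF(L6)={L8}
  DF(L7)=∅
  DF(L8)=∅

φ for v: defs {L1,L2,L4}
  DF⁺ = {L6,L8}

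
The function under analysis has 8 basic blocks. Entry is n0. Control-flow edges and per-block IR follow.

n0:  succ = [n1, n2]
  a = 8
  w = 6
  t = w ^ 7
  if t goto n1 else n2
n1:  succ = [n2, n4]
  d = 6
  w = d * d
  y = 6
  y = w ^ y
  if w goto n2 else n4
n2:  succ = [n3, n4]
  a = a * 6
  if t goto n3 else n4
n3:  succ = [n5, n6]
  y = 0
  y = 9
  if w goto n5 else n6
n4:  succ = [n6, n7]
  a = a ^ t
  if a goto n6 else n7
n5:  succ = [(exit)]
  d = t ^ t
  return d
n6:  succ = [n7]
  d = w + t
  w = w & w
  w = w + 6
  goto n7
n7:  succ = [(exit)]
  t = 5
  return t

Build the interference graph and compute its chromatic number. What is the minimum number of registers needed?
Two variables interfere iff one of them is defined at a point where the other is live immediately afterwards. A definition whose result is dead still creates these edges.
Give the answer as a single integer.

def/use:
  n0: {a,t,w} / ∅
  n1: {d,w,y} / ∅
  n2: {a} / {a,t}
  n3: {y} / {w}
  n4: {a} / {a,t}
  n5: {d} / {t}
  n6: {d,w} / {t,w}
  n7: {t} / ∅

Liveness:
  n0: in=∅ out={a,t,w}
  n1: in={a,t} out={a,t,w}
  n2: in={a,t,w} out={a,t,w}
  n3: in={t,w} out={t,w}
  n4: in={a,t,w} out={t,w}
  n5: in={t} out=∅
  n6: in={t,w} out=∅
  n7: in=∅ out=∅

Interfere edges:
  a — {d,t,w,y}
  d — {a,t,w}
  t — {a,d,w,y}
  w — {a,d,t,y}
  y — {a,t,w}

Chromatic number:
  {a,d,t,w} pairwise interfere (4-clique) ⇒ χ ≥ 4
  4-colouring: R0={a}  R1={t}  R2={w}  R3={d,y}
  χ = 4

Answer: 4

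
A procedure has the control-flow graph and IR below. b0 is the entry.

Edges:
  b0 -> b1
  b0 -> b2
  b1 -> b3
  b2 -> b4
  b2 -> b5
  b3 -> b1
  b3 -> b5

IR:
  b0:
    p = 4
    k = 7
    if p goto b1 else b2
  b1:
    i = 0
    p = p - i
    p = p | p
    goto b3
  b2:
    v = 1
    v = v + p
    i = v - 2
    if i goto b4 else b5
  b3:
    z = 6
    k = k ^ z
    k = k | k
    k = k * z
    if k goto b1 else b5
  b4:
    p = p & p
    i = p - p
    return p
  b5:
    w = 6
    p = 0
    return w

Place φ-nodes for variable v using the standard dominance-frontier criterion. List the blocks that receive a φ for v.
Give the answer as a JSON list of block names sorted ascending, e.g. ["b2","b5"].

Answer: ["b5"]

Working:
idom tree: b1←b0 b2←b0 b3←b1 b4←b2 b5←b0
Dom∩ at merges:
  b1: preds {b0,b3}: {b0} ∩ {b0,b1,b3} = {b0}; idom=b0
  b5: preds {b2,b3}: {b0,b2} ∩ {b0,b1,b3} = {b0}; idom=b0

Frontier:
  join b1 pred b0: · stop@b0
  join b1 pred b3: b3→b1 stop@b0
  join b5 pred b2: b2 stop@b0
  join b5 pred b3: b3→b1 stop@b0
  b0 → ∅
  b1 → {b1,b5}
  b2 → {b5}
  b3 → {b1,b5}
  b4 → ∅
  b5 → ∅

φ for v: defs {b2}
  DF⁺ = {b5}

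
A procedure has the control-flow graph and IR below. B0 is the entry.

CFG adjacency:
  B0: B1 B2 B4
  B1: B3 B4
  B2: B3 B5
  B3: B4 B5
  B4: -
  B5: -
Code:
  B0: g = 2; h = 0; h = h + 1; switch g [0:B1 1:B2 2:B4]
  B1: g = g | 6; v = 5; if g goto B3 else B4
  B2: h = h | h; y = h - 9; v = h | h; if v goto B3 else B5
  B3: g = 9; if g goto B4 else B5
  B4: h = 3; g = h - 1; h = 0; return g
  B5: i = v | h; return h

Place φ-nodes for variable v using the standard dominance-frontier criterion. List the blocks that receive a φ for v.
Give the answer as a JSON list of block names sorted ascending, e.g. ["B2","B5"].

idom tree: B1←B0 B2←B0 B3←B0 B4←B0 B5←B0
Join-block Dom:
  B3: preds {B1,B2}: {B0,B1} ∩ {B0,B2} = {B0}; idom=B0
  B4: preds {B0,B1,B3}: {B0} ∩ {B0,B1} ∩ {B0,B3} = {B0}; idom=B0
  B5: preds {B2,B3}: {B0,B2} ∩ {B0,B3} = {B0}; idom=B0

DF walk-up:
  B3←B1: walk B1 to B0
  B3←B2: walk B2 to B0
  B4←B0: walk · to B0
  B4←B1: walk B1 to B0
  B4←B3: walk B3 to B0
  B5←B2: walk B2 to B0
  B5←B3: walk B3 to B0
  B0: DF=∅
  B1: DF={B3,B4}
  B2: DF={B3,B5}
  B3: DF={B4,B5}
  B4: DF=∅
  B5: DF=∅

φ for v: defs {B1,B2}
  DF⁺ = {B3,B4,B5}

Answer: ["B3", "B4", "B5"]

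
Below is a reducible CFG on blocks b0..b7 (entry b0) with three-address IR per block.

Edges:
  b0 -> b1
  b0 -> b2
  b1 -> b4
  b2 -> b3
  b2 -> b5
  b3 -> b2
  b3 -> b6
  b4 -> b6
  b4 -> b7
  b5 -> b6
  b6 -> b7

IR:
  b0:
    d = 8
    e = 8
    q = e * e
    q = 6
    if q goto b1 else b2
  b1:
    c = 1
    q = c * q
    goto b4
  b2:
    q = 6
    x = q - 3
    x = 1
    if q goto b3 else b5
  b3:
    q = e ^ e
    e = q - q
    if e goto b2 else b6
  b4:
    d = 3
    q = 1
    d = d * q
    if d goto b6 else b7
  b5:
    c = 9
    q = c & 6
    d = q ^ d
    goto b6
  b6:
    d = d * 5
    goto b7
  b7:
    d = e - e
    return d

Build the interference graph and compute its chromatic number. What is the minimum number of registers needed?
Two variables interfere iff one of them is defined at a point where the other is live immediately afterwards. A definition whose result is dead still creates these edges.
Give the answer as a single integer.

Answer: 4

Working:
Block summaries:
  b0 def {d,e,q} use ∅
  b1 def {c,q} use {q}
  b2 def {q,x} use ∅
  b3 def {e,q} use {e}
  b4 def {d,q} use ∅
  b5 def {c,d,q} use {d}
  b6 def {d} use {d}
  b7 def {d} use {e}

Liveness:
  live b0: ∅→{d,e,q}
  live b1: {e,q}→{e}
  live b2: {d,e}→{d,e}
  live b3: {d,e}→{d,e}
  live b4: {e}→{d,e}
  live b5: {d,e}→{d,e}
  live b6: {d,e}→{e}
  live b7: {e}→∅

Interfere edges:
  c↔{d,e,q}
  d↔{c,e,q,x}
  e↔{c,d,q,x}
  q↔{c,d,e,x}
  x↔{d,e,q}

Colouring:
  clique {c,d,e,q} ⇒ need ≥ 4
  4-colouring: R0={d}  R1={e}  R2={q}  R3={c,x}
  χ = 4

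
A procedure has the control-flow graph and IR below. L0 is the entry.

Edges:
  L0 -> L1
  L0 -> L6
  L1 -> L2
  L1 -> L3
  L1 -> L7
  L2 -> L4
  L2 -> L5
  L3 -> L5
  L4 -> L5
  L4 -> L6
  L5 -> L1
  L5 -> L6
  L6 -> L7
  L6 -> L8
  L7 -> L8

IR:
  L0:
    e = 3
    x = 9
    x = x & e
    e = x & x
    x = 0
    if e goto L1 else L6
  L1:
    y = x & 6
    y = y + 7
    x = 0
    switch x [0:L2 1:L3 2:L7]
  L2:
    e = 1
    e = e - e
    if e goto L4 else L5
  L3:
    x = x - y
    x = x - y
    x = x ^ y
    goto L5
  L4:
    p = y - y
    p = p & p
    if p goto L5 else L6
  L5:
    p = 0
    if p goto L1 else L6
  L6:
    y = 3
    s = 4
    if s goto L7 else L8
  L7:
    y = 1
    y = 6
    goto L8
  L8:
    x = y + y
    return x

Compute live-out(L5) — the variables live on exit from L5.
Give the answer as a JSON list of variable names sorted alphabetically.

Block summaries:
  L0: {e,x} / ∅
  L1: {x,y} / {x}
  L2: {e} / ∅
  L3: {x} / {x,y}
  L4: {p} / {y}
  L5: {p} / ∅
  L6: {s,y} / ∅
  L7: {y} / ∅
  L8: {x} / {y}

Live sets:
  L0: in=∅ out={x}
  L1: in={x} out={x,y}
  L2: in={x,y} out={x,y}
  L3: in={x,y} out={x}
  L4: in={x,y} out={x}
  L5: in={x} out={x}
  L6: in=∅ out={y}
  L7: in=∅ out={y}
  L8: in={y} out=∅

live-out(L5) = ["x"]

Answer: ["x"]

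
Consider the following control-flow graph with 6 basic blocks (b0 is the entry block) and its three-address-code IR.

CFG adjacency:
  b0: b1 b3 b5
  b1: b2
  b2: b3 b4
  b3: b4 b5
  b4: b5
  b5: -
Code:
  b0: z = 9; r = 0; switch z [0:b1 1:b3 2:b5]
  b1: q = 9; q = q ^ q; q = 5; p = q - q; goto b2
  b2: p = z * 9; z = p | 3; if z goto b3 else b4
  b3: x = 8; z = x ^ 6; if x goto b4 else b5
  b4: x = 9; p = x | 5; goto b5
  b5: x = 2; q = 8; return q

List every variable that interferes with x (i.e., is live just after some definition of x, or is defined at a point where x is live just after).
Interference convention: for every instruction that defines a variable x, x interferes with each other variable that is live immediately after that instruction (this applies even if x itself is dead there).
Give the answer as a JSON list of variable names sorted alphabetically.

Block summaries:
  b0: {r,z} / ∅
  b1: {p,q} / ∅
  b2: {p,z} / {z}
  b3: {x,z} / ∅
  b4: {p,x} / ∅
  b5: {q,x} / ∅

Liveness:
  live b0: ∅→{z}
  live b1: {z}→{z}
  live b2: {z}→∅
  live b3: ∅→∅
  live b4: ∅→∅
  live b5: ∅→∅

Interference:
  p: {z}
  q: {z}
  r: {z}
  x: {z}
  z: {p,q,r,x}

N(x) = ["z"]

Answer: ["z"]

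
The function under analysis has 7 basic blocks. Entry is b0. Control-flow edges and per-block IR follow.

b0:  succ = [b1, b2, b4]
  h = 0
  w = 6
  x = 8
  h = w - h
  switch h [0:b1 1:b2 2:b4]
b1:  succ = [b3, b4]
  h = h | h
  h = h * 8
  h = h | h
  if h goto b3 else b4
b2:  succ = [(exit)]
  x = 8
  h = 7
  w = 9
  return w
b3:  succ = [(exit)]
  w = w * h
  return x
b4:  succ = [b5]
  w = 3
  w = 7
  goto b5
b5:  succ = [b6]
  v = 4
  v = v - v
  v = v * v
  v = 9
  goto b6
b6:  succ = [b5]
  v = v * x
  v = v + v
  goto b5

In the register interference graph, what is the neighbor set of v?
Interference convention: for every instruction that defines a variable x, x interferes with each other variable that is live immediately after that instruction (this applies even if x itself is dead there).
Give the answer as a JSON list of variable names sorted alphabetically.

Answer: ["x"]

Analysis:
Per-block:
  b0: def={h,w,x} ue=∅
  b1: def={h} ue={h}
  b2: def={h,w,x} ue=∅
  b3: def={w} ue={h,w,x}
  b4: def={w} ue=∅
  b5: def={v} ue=∅
  b6: def={v} ue={v,x}

Liveness:
  b0: in=∅ out={h,w,x}
  b1: in={h,w,x} out={h,w,x}
  b2: in=∅ out=∅
  b3: in={h,w,x} out=∅
  b4: in={x} out={x}
  b5: in={x} out={v,x}
  b6: in={v,x} out={x}

Interfere edges:
  h: {w,x}
  v: {x}
  w: {h,x}
  x: {h,v,w}

N(v) = ["x"]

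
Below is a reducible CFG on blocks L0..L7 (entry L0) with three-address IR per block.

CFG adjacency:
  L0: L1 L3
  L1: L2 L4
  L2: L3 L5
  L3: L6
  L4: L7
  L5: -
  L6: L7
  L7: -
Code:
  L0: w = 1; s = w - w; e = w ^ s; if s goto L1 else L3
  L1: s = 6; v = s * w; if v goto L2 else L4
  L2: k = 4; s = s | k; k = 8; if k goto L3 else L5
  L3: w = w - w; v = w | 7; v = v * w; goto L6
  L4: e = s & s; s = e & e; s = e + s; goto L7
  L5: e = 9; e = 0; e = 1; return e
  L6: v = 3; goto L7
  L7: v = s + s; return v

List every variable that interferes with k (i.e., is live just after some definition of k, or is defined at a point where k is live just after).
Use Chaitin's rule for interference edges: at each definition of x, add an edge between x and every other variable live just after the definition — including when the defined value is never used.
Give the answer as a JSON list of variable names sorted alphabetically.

def/use:
  L0: def={e,s,w} ue=∅
  L1: def={s,v} ue={w}
  L2: def={k,s} ue={s}
  L3: def={v,w} ue={w}
  L4: def={e,s} ue={s}
  L5: def={e} ue=∅
  L6: def={v} ue=∅
  L7: def={v} ue={s}

Liveness:
  L0 li=∅ lo={s,w}
  L1 li={w} lo={s,w}
  L2 li={s,w} lo={s,w}
  L3 li={s,w} lo={s}
  L4 li={s} lo={s}
  L5 li=∅ lo=∅
  L6 li={s} lo={s}
  L7 li={s} lo=∅

Interference:
  e: {s,w}
  k: {s,w}
  s: {e,k,v,w}
  v: {s,w}
  w: {e,k,s,v}

N(k) = ["s", "w"]

Answer: ["s", "w"]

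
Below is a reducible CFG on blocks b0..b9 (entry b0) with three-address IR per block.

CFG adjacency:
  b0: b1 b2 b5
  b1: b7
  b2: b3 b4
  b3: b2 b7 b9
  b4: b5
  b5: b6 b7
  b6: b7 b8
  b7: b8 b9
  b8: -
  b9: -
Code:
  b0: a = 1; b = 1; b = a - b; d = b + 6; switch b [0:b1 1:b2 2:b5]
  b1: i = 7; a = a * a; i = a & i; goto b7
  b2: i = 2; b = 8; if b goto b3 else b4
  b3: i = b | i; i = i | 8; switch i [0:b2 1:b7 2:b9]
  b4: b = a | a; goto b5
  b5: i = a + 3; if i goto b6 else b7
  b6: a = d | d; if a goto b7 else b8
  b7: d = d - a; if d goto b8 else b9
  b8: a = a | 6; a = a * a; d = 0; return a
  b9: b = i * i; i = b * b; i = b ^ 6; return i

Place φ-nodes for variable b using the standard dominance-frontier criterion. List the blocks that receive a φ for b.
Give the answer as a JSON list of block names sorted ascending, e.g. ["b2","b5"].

idom tree: b1←b0 b2←b0 b3←b2 b4←b2 b5←b0 b6←b5 b7←b0 b8←b0 b9←b0
Dom at joins:
  b2: preds {b0,b3}: {b0} ∩ {b0,b2,b3} = {b0}; idom=b0
  b5: preds {b0,b4}: {b0} ∩ {b0,b2,b4} = {b0}; idom=b0
  b7: preds {b1,b3,b5,b6}: {b0,b1} ∩ {b0,b2,b3} ∩ {b0,b5} ∩ {b0,b5,b6} = {b0}; idom=b0
  b8: preds {b6,b7}: {b0,b5,b6} ∩ {b0,b7} = {b0}; idom=b0
  b9: preds {b3,b7}: {b0,b2,b3} ∩ {b0,b7} = {b0}; idom=b0

Frontier:
  join b2 pred b0: · stop@b0
  join b2 pred b3: b3→b2 stop@b0
  join b5 pred b0: · stop@b0
  join b5 pred b4: b4→b2 stop@b0
  join b7 pred b1: b1 stop@b0
  join b7 pred b3: b3→b2 stop@b0
  join b7 pred b5: b5 stop@b0
  join b7 pred b6: b6→b5 stop@b0
  join b8 pred b6: b6→b5 stop@b0
  join b8 pred b7: b7 stop@b0
  join b9 pred b3: b3→b2 stop@b0
  join b9 pred b7: b7 stop@b0
  b0 → ∅
  b1 → {b7}
  b2 → {b2,b5,b7,b9}
  b3 → {b2,b7,b9}
  b4 → {b5}
  b5 → {b7,b8}
  b6 → {b7,b8}
  b7 → {b8,b9}
  b8 → ∅
  b9 → ∅

φ for b: defs {b0,b2,b4,b9}
  DF⁺ = {b2,b5,b7,b8,b9}

Answer: ["b2", "b5", "b7", "b8", "b9"]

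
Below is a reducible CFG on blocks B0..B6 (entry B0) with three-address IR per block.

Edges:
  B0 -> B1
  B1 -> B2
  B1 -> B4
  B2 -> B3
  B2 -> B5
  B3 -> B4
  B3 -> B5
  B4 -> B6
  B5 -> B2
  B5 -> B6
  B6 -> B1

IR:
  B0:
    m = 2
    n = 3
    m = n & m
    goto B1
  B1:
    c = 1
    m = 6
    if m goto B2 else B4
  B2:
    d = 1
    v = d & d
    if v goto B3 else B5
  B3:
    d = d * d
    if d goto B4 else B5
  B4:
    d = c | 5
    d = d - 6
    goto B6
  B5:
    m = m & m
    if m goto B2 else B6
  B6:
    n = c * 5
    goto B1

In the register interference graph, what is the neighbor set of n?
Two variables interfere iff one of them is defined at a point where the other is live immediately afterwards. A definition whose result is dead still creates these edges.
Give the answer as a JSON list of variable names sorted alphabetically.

Block summaries:
  B0 def {m,n} use ∅
  B1 def {c,m} use ∅
  B2 def {d,v} use ∅
  B3 def {d} use {d}
  B4 def {d} use {c}
  B5 def {m} use {m}
  B6 def {n} use {c}

Backward fixpoint:
  B0 li=∅ lo=∅
  B1 li=∅ lo={c,m}
  B2 li={c,m} lo={c,d,m}
  B3 li={c,d,m} lo={c,m}
  B4 li={c} lo={c}
  B5 li={c,m} lo={c,m}
  B6 li={c} lo=∅

Interfere edges:
  c↔{d,m,v}
  d↔{c,m,v}
  m↔{c,d,n,v}
  n↔{m}
  v↔{c,d,m}

N(n) = ["m"]

Answer: ["m"]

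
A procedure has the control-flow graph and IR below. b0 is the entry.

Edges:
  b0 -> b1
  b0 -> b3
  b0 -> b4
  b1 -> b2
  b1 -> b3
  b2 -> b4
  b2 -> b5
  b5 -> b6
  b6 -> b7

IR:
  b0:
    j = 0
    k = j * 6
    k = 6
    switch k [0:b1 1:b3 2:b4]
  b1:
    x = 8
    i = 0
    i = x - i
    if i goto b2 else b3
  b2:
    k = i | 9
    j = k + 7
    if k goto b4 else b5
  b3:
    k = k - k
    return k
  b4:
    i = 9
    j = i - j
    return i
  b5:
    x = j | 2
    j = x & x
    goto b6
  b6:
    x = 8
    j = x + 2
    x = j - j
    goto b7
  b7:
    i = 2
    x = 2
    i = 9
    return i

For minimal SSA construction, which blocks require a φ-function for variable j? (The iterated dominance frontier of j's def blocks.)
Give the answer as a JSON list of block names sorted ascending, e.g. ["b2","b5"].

idom tree: b1←b0 b2←b1 b3←b0 b4←b0 b5←b2 b6←b5 b7←b6
Dom at joins:
  b3: preds {b0,b1}: {b0} ∩ {b0,b1} = {b0}; idom=b0
  b4: preds {b0,b2}: {b0} ∩ {b0,b1,b2} = {b0}; idom=b0

DF walk-up:
  join b3 pred b0: · stop@b0
  join b3 pred b1: b1 stop@b0
  join b4 pred b0: · stop@b0
  join b4 pred b2: b2→b1 stop@b0
  b0: DF=∅
  b1: DF={b3,b4}
  b2: DF={b4}
  b3: DF=∅
  b4: DF=∅
  b5: DF=∅
  b6: DF=∅
  b7: DF=∅

φ for j: defs {b0,b2,b4,b5,b6}
  DF⁺ = {b4}

Answer: ["b4"]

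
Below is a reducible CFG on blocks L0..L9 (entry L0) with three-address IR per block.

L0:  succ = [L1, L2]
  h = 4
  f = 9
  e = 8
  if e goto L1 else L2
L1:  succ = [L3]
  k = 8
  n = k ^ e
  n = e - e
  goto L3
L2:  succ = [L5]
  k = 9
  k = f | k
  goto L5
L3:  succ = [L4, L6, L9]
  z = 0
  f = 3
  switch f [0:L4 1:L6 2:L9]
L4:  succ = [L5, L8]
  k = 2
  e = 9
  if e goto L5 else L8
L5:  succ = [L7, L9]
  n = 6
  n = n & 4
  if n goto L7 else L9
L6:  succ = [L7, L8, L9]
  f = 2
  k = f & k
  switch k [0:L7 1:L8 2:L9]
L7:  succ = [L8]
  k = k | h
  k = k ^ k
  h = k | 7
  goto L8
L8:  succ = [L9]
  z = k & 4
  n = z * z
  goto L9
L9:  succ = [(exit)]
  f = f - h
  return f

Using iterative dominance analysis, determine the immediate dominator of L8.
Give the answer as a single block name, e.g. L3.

Answer: L0

Working:
idom tree: L1←L0 L2←L0 L3←L1 L4←L3 L5←L0 L6←L3 L7←L0 L8←L0 L9←L0
Join-block Dom:
  L5: preds {L2,L4}: {L0,L2} ∩ {L0,L1,L3,L4} = {L0}; idom=L0
  L7: preds {L5,L6}: {L0,L5} ∩ {L0,L1,L3,L6} = {L0}; idom=L0
  L8: preds {L4,L6,L7}: {L0,L1,L3,L4} ∩ {L0,L1,L3,L6} ∩ {L0,L7} = {L0}; idom=L0
  L9: preds {L3,L5,L6,L8}: {L0,L1,L3} ∩ {L0,L5} ∩ {L0,L1,L3,L6} ∩ {L0,L8} = {L0}; idom=L0

idom(L8) = L0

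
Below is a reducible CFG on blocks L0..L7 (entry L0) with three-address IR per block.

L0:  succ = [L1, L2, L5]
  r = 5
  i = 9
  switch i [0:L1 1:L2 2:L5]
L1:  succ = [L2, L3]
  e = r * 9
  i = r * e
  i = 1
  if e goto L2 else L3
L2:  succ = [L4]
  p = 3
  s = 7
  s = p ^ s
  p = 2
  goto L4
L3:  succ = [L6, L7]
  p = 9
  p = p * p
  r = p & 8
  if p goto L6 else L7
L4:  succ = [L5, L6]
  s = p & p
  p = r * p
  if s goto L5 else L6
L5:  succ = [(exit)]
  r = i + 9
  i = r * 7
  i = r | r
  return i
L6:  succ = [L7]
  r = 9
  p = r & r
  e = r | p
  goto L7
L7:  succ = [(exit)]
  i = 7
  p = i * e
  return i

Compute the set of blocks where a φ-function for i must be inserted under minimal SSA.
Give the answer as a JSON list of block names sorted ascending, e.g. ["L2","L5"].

Answer: ["L2", "L5", "L6", "L7"]

Derivation:
idom tree: L1←L0 L2←L0 L3←L1 L4←L2 L5←L0 L6←L0 L7←L0
Dom at joins:
  L2: preds {L0,L1}: {L0} ∩ {L0,L1} = {L0}; idom=L0
  L5: preds {L0,L4}: {L0} ∩ {L0,L2,L4} = {L0}; idom=L0
  L6: preds {L3,L4}: {L0,L1,L3} ∩ {L0,L2,L4} = {L0}; idom=L0
  L7: preds {L3,L6}: {L0,L1,L3} ∩ {L0,L6} = {L0}; idom=L0

Frontier:
  L2←L0: walk · to L0
  L2←L1: walk L1 to L0
  L5←L0: walk · to L0
  L5←L4: walk L4→L2 to L0
  L6←L3: walk L3→L1 to L0
  L6←L4: walk L4→L2 to L0
  L7←L3: walk L3→L1 to L0
  L7←L6: walk L6 to L0
  L0 → ∅
  L1 → {L2,L6,L7}
  L2 → {L5,L6}
  L3 → {L6,L7}
  L4 → {L5,L6}
  L5 → ∅
  L6 → {L7}
  L7 → ∅

φ for i: defs {L0,L1,L5,L7}
  DF⁺ = {L2,L5,L6,L7}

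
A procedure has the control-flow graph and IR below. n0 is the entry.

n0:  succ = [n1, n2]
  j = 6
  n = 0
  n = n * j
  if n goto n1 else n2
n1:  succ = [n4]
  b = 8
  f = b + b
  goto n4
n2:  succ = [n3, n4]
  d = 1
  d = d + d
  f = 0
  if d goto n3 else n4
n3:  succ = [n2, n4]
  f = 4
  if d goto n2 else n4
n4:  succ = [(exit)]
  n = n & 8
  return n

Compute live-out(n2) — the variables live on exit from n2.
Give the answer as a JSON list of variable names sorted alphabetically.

Answer: ["d", "n"]

Analysis:
def/use:
  n0: {j,n} / ∅
  n1: {b,f} / ∅
  n2: {d,f} / ∅
  n3: {f} / {d}
  n4: {n} / {n}

Liveness:
  n0: in=∅ out={n}
  n1: in={n} out={n}
  n2: in={n} out={d,n}
  n3: in={d,n} out={n}
  n4: in={n} out=∅

live-out(n2) = ["d", "n"]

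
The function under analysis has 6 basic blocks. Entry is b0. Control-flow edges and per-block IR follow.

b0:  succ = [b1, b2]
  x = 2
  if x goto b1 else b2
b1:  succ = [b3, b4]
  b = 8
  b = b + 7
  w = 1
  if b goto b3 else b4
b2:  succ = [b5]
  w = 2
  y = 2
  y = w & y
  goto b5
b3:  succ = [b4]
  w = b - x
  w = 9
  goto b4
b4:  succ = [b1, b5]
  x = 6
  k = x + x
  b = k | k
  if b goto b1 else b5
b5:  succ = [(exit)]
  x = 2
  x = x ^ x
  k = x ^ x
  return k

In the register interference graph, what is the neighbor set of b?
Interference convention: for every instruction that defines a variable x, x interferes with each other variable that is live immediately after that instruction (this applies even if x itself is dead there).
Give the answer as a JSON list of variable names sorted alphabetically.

Block summaries:
  b0 def {x} use ∅
  b1 def {b,w} use ∅
  b2 def {w,y} use ∅
  b3 def {w} use {b,x}
  b4 def {b,k,x} use ∅
  b5 def {k,x} use ∅

Liveness:
  b0 li=∅ lo={x}
  b1 li={x} lo={b,x}
  b2 li=∅ lo=∅
  b3 li={b,x} lo=∅
  b4 li=∅ lo={x}
  b5 li=∅ lo=∅

Interfere edges:
  b: {w,x}
  k: {x}
  w: {b,x,y}
  x: {b,k,w}
  y: {w}

N(b) = ["w", "x"]

Answer: ["w", "x"]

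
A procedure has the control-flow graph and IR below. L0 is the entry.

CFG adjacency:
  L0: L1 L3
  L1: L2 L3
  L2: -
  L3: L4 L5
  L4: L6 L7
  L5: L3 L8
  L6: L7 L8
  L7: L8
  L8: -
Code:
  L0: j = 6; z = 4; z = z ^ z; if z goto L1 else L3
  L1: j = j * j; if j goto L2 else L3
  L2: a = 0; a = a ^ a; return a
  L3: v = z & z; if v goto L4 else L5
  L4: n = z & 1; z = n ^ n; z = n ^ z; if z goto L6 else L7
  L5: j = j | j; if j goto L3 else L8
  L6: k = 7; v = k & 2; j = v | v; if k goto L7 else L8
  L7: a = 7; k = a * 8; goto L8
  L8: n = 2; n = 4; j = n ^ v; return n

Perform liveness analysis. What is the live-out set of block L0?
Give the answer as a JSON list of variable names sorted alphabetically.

Answer: ["j", "z"]

Analysis:
Per-block:
  L0 def {j,z} use ∅
  L1 def {j} use {j}
  L2 def {a} use ∅
  L3 def {v} use {z}
  L4 def {n,z} use {z}
  L5 def {j} use {j}
  L6 def {j,k,v} use ∅
  L7 def {a,k} use ∅
  L8 def {j,n} use {v}

Backward fixpoint:
  L0 li=∅ lo={j,z}
  L1 li={j,z} lo={j,z}
  L2 li=∅ lo=∅
  L3 li={j,z} lo={j,v,z}
  L4 li={v,z} lo={v}
  L5 li={j,v,z} lo={j,v,z}
  L6 li=∅ lo={v}
  L7 li={v} lo={v}
  L8 li={v} lo=∅

live-out(L0) = ["j", "z"]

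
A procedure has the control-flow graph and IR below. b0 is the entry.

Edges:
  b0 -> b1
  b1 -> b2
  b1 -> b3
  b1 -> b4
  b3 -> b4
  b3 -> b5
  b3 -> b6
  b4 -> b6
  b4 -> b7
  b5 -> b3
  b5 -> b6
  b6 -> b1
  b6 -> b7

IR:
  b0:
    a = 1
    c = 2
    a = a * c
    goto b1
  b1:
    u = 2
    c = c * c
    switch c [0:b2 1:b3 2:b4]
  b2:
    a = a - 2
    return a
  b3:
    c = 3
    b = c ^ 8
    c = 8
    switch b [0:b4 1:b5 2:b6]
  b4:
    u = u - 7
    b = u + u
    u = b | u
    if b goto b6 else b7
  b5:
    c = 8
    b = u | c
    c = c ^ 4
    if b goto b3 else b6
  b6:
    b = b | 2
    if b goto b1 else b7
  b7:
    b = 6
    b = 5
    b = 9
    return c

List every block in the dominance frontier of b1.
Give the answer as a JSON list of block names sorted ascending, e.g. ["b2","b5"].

idom tree: b1←b0 b2←b1 b3←b1 b4←b1 b5←b3 b6←b1 b7←b1
Dom at joins:
  b1: preds {b0,b6}: {b0} ∩ {b0,b1,b6} = {b0}; idom=b0
  b3: preds {b1,b5}: {b0,b1} ∩ {b0,b1,b3,b5} = {b0,b1}; idom=b1
  b4: preds {b1,b3}: {b0,b1} ∩ {b0,b1,b3} = {b0,b1}; idom=b1
  b6: preds {b3,b4,b5}: {b0,b1,b3} ∩ {b0,b1,b4} ∩ {b0,b1,b3,b5} = {b0,b1}; idom=b1
  b7: preds {b4,b6}: {b0,b1,b4} ∩ {b0,b1,b6} = {b0,b1}; idom=b1

DF walk-up:
  b1←b0: walk · to b0
  b1←b6: walk b6→b1 to b0
  b3←b1: walk · to b1
  b3←b5: walk b5→b3 to b1
  b4←b1: walk · to b1
  b4←b3: walk b3 to b1
  b6←b3: walk b3 to b1
  b6←b4: walk b4 to b1
  b6←b5: walk b5→b3 to b1
  b7←b4: walk b4 to b1
  b7←b6: walk b6 to b1
  DF(b0)=∅
  DF(b1)={b1}
  DF(b2)=∅
  DF(b3)={b3,b4,b6}
  DF(b4)={b6,b7}
  DF(b5)={b3,b6}
  DF(b6)={b1,b7}
  DF(b7)=∅

DF(b1) = ["b1"]

Answer: ["b1"]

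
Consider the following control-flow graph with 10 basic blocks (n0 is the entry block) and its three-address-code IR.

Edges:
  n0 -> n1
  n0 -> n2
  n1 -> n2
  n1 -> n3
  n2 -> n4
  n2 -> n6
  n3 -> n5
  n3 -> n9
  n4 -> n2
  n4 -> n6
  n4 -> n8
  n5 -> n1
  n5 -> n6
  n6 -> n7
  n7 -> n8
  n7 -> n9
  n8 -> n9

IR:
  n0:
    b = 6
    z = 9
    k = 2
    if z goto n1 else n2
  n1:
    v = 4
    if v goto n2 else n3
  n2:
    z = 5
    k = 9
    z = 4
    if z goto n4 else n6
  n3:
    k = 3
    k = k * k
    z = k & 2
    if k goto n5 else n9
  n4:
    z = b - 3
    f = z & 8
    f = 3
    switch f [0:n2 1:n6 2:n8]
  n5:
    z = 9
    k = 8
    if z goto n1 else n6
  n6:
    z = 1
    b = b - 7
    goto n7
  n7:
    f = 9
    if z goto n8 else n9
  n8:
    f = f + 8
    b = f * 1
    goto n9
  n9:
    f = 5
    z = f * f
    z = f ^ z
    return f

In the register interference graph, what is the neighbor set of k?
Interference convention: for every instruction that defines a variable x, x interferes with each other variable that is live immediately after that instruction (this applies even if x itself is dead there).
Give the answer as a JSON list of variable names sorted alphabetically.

Answer: ["b", "z"]

Working:
def/use:
  n0: def={b,k,z} ue=∅
  n1: def={v} ue=∅
  n2: def={k,z} ue=∅
  n3: def={k,z} ue=∅
  n4: def={f,z} ue={b}
  n5: def={k,z} ue=∅
  n6: def={b,z} ue={b}
  n7: def={f} ue={z}
  n8: def={b,f} ue={f}
  n9: def={f,z} ue=∅

Liveness:
  live n0: ∅→{b}
  live n1: {b}→{b}
  live n2: {b}→{b}
  live n3: {b}→{b}
  live n4: {b}→{b,f}
  live n5: {b}→{b}
  live n6: {b}→{z}
  live n7: {z}→{f}
  live n8: {f}→∅
  live n9: ∅→∅

Conflict graph:
  b↔{f,k,v,z}
  f↔{b,z}
  k↔{b,z}
  v↔{b}
  z↔{b,f,k}

N(k) = ["b", "z"]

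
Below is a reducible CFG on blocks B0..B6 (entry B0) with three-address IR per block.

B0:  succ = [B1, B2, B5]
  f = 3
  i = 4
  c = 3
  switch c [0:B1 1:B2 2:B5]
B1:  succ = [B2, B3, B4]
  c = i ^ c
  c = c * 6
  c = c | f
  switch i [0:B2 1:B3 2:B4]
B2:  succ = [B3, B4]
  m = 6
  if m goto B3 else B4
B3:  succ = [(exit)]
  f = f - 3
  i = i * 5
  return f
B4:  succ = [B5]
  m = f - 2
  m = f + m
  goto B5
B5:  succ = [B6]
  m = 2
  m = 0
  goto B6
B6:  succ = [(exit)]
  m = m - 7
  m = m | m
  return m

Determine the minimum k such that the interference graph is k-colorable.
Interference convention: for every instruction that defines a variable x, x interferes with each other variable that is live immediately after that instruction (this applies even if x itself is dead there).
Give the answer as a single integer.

Answer: 3

Analysis:
def/use:
  B0: {c,f,i} / ∅
  B1: {c} / {c,f,i}
  B2: {m} / ∅
  B3: {f,i} / {f,i}
  B4: {m} / {f}
  B5: {m} / ∅
  B6: {m} / {m}

Liveness:
  live B0: ∅→{c,f,i}
  live B1: {c,f,i}→{f,i}
  live B2: {f,i}→{f,i}
  live B3: {f,i}→∅
  live B4: {f}→∅
  live B5: ∅→{m}
  live B6: {m}→∅

Interfere edges:
  c — {f,i}
  f — {c,i,m}
  i — {c,f,m}
  m — {f,i}

Chromatic number:
  {c,f,i} pairwise interfere (3-clique) ⇒ χ ≥ 3
  3-colouring: R0={f}  R1={i}  R2={c,m}
  χ = 3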